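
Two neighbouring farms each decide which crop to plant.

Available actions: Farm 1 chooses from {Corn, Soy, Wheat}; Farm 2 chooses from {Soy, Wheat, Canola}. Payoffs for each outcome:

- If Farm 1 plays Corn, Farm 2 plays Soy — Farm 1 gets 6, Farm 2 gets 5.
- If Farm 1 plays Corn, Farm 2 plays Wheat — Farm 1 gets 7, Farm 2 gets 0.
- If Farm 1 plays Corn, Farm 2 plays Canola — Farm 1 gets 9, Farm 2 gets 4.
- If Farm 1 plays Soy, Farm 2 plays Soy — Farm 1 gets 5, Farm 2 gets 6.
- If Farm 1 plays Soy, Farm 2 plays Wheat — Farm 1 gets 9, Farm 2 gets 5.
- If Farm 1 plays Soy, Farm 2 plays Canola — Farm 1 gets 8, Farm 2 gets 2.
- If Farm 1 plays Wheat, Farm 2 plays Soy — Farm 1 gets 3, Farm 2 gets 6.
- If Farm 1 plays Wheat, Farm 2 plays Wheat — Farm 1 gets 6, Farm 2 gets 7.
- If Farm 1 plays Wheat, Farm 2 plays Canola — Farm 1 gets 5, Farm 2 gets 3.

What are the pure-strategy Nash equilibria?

Farm 1 against Soy: payoffs 6, 5, 3 → best response Corn.
Farm 1 against Wheat: payoffs 7, 9, 6 → best response Soy.
Farm 1 against Canola: payoffs 9, 8, 5 → best response Corn.
Farm 2 against Corn: payoffs 5, 0, 4 → best response Soy.
Farm 2 against Soy: payoffs 6, 5, 2 → best response Soy.
Farm 2 against Wheat: payoffs 6, 7, 3 → best response Wheat.
Mutual best responses: (Corn, Soy).

(Corn, Soy)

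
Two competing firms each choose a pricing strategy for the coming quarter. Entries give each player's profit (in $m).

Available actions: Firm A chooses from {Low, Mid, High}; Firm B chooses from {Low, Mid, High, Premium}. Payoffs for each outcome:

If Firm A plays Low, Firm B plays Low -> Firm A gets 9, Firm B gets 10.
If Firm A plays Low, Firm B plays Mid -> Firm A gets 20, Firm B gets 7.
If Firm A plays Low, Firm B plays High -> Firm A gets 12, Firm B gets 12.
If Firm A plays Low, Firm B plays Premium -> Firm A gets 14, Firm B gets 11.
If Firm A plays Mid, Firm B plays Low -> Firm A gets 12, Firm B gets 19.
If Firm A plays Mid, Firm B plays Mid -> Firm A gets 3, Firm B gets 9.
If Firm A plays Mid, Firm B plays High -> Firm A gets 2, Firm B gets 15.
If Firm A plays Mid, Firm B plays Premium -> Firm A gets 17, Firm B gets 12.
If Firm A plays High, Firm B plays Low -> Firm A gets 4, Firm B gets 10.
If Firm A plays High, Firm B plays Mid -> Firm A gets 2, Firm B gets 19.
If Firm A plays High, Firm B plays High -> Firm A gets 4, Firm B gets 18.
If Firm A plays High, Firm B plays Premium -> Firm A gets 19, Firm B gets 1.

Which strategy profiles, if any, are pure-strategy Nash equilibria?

Firm A against Low: payoffs 9, 12, 4 → best response Mid.
Firm A against Mid: payoffs 20, 3, 2 → best response Low.
Firm A against High: payoffs 12, 2, 4 → best response Low.
Firm A against Premium: payoffs 14, 17, 19 → best response High.
Firm B against Low: payoffs 10, 7, 12, 11 → best response High.
Firm B against Mid: payoffs 19, 9, 15, 12 → best response Low.
Firm B against High: payoffs 10, 19, 18, 1 → best response Mid.
Mutual best responses: (Low, High); (Mid, Low).

The pure Nash equilibria are (Low, High) and (Mid, Low).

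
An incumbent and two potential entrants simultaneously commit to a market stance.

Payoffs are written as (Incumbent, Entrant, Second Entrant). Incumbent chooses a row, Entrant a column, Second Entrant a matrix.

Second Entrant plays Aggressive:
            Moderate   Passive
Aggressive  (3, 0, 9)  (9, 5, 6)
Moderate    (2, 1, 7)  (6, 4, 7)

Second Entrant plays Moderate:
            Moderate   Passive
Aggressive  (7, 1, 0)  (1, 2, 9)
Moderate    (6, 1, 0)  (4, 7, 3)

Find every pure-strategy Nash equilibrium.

Mark each player's best response to every combination of opponents' strategies; a profile where every player is best-responding is a pure Nash equilibrium.
Incumbent against (Moderate, Aggressive): payoffs 3, 2 → best response Aggressive.
Incumbent against (Moderate, Moderate): payoffs 7, 6 → best response Aggressive.
Incumbent against (Passive, Aggressive): payoffs 9, 6 → best response Aggressive.
Incumbent against (Passive, Moderate): payoffs 1, 4 → best response Moderate.
Entrant against (Aggressive, Aggressive): payoffs 0, 5 → best response Passive.
Entrant against (Aggressive, Moderate): payoffs 1, 2 → best response Passive.
Entrant against (Moderate, Aggressive): payoffs 1, 4 → best response Passive.
Entrant against (Moderate, Moderate): payoffs 1, 7 → best response Passive.
Second Entrant against (Aggressive, Moderate): payoffs 9, 0 → best response Aggressive.
Second Entrant against (Aggressive, Passive): payoffs 6, 9 → best response Moderate.
Second Entrant against (Moderate, Moderate): payoffs 7, 0 → best response Aggressive.
Second Entrant against (Moderate, Passive): payoffs 7, 3 → best response Aggressive.
No profile is a mutual best response for all players.

There is no pure-strategy Nash equilibrium.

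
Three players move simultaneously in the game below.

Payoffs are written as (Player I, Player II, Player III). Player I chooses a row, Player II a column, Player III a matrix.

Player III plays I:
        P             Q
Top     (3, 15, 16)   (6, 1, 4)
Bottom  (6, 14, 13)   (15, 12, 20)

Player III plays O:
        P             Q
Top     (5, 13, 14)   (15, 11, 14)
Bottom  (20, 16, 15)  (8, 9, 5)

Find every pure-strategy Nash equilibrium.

Pure NE: (Bottom, P, O)

Player I against (P, I): payoffs 3, 6 → best response Bottom.
Player I against (P, O): payoffs 5, 20 → best response Bottom.
Player I against (Q, I): payoffs 6, 15 → best response Bottom.
Player I against (Q, O): payoffs 15, 8 → best response Top.
Player II against (Top, I): payoffs 15, 1 → best response P.
Player II against (Top, O): payoffs 13, 11 → best response P.
Player II against (Bottom, I): payoffs 14, 12 → best response P.
Player II against (Bottom, O): payoffs 16, 9 → best response P.
Player III against (Top, P): payoffs 16, 14 → best response I.
Player III against (Top, Q): payoffs 4, 14 → best response O.
Player III against (Bottom, P): payoffs 13, 15 → best response O.
Player III against (Bottom, Q): payoffs 20, 5 → best response I.
Mutual best responses: (Bottom, P, O).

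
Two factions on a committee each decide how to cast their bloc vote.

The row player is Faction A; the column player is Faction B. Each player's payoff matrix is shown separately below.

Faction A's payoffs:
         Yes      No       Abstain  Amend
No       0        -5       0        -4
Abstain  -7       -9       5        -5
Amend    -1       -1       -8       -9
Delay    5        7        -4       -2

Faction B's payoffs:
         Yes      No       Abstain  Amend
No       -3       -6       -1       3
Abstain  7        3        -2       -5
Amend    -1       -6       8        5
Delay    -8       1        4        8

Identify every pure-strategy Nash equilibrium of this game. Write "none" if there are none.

(No, Yes): Faction A can switch to Delay (0 → 5). Not NE.
(No, No): Faction A can switch to Amend (-5 → -1). Not NE.
(No, Abstain): Faction A can switch to Abstain (0 → 5). Not NE.
(No, Amend): Faction A can switch to Delay (-4 → -2). Not NE.
(Abstain, Yes): Faction A can switch to No (-7 → 0). Not NE.
(Abstain, No): Faction A can switch to No (-9 → -5). Not NE.
(Delay, Amend): Faction A gets -2, best alternative -4; Faction B gets 8, best alternative 4. No profitable deviation — NE.
(The remaining 9 profiles each have a profitable deviation by the same check.)

(Delay, Amend)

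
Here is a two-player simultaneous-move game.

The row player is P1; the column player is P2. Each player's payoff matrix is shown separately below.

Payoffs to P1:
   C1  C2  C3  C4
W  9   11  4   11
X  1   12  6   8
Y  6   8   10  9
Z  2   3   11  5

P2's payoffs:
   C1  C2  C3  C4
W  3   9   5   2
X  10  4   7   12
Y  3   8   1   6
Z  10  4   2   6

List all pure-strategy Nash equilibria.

There is no pure-strategy Nash equilibrium.

P1 against C1: payoffs 9, 1, 6, 2 → best response W.
P1 against C2: payoffs 11, 12, 8, 3 → best response X.
P1 against C3: payoffs 4, 6, 10, 11 → best response Z.
P1 against C4: payoffs 11, 8, 9, 5 → best response W.
P2 against W: payoffs 3, 9, 5, 2 → best response C2.
P2 against X: payoffs 10, 4, 7, 12 → best response C4.
P2 against Y: payoffs 3, 8, 1, 6 → best response C2.
P2 against Z: payoffs 10, 4, 2, 6 → best response C1.
No profile is a mutual best response for all players.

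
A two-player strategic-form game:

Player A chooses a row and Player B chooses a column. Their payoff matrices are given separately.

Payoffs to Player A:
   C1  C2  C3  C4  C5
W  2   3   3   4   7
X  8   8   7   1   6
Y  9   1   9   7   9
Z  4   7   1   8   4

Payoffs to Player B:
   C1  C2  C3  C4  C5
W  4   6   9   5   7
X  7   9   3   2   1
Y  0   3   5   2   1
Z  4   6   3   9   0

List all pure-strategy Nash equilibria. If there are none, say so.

Player A against C1: payoffs 2, 8, 9, 4 → best response Y.
Player A against C2: payoffs 3, 8, 1, 7 → best response X.
Player A against C3: payoffs 3, 7, 9, 1 → best response Y.
Player A against C4: payoffs 4, 1, 7, 8 → best response Z.
Player A against C5: payoffs 7, 6, 9, 4 → best response Y.
Player B against W: payoffs 4, 6, 9, 5, 7 → best response C3.
Player B against X: payoffs 7, 9, 3, 2, 1 → best response C2.
Player B against Y: payoffs 0, 3, 5, 2, 1 → best response C3.
Player B against Z: payoffs 4, 6, 3, 9, 0 → best response C4.
Mutual best responses: (X, C2); (Y, C3); (Z, C4).

Pure-strategy Nash equilibria: (X, C2); (Y, C3); (Z, C4)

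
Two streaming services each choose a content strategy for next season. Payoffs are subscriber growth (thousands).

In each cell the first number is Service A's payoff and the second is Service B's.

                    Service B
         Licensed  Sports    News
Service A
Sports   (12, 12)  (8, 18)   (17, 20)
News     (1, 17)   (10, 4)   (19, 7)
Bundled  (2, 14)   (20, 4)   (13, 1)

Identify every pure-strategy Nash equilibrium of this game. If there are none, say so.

Service A against Licensed: payoffs 12, 1, 2 → best response Sports.
Service A against Sports: payoffs 8, 10, 20 → best response Bundled.
Service A against News: payoffs 17, 19, 13 → best response News.
Service B against Sports: payoffs 12, 18, 20 → best response News.
Service B against News: payoffs 17, 4, 7 → best response Licensed.
Service B against Bundled: payoffs 14, 4, 1 → best response Licensed.
No profile is a mutual best response for all players.

This game has no pure Nash equilibrium.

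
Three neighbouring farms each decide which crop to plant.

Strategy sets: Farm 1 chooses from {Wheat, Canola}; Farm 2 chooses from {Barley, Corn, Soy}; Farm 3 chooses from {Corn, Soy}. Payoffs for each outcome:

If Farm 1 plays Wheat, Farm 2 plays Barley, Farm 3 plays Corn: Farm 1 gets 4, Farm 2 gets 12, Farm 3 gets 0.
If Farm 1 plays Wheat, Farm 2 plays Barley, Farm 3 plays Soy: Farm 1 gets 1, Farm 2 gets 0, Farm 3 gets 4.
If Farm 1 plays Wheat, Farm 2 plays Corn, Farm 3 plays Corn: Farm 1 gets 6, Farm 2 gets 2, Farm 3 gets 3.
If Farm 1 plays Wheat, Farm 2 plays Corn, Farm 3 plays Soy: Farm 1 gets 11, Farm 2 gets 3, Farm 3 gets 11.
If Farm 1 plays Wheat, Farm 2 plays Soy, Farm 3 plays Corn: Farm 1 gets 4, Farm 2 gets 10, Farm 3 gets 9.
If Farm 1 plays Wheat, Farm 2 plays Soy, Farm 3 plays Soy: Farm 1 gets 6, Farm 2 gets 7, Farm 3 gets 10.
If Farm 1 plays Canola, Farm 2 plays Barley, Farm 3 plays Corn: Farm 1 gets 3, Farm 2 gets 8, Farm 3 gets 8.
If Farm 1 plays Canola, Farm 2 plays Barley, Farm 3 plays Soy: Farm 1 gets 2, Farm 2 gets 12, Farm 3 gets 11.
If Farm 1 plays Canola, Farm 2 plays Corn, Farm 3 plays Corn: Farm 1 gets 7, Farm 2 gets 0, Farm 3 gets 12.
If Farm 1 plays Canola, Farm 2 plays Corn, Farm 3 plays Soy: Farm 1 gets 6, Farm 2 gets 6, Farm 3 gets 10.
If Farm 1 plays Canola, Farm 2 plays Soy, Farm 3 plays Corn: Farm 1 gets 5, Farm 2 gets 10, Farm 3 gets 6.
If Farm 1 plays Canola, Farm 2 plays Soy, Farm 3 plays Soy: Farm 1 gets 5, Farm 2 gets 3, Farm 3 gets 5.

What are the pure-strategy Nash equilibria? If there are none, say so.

Farm 1 against (Barley, Corn): payoffs 4, 3 → best response Wheat.
Farm 1 against (Barley, Soy): payoffs 1, 2 → best response Canola.
Farm 1 against (Corn, Corn): payoffs 6, 7 → best response Canola.
Farm 1 against (Corn, Soy): payoffs 11, 6 → best response Wheat.
Farm 1 against (Soy, Corn): payoffs 4, 5 → best response Canola.
Farm 1 against (Soy, Soy): payoffs 6, 5 → best response Wheat.
Farm 2 against (Wheat, Corn): payoffs 12, 2, 10 → best response Barley.
Farm 2 against (Wheat, Soy): payoffs 0, 3, 7 → best response Soy.
Farm 2 against (Canola, Corn): payoffs 8, 0, 10 → best response Soy.
Farm 2 against (Canola, Soy): payoffs 12, 6, 3 → best response Barley.
Farm 3 against (Wheat, Barley): payoffs 0, 4 → best response Soy.
Farm 3 against (Wheat, Corn): payoffs 3, 11 → best response Soy.
Farm 3 against (Wheat, Soy): payoffs 9, 10 → best response Soy.
Farm 3 against (Canola, Barley): payoffs 8, 11 → best response Soy.
Farm 3 against (Canola, Corn): payoffs 12, 10 → best response Corn.
Farm 3 against (Canola, Soy): payoffs 6, 5 → best response Corn.
Mutual best responses: (Wheat, Soy, Soy); (Canola, Barley, Soy); (Canola, Soy, Corn).

The pure Nash equilibria are (Wheat, Soy, Soy) and (Canola, Barley, Soy) and (Canola, Soy, Corn).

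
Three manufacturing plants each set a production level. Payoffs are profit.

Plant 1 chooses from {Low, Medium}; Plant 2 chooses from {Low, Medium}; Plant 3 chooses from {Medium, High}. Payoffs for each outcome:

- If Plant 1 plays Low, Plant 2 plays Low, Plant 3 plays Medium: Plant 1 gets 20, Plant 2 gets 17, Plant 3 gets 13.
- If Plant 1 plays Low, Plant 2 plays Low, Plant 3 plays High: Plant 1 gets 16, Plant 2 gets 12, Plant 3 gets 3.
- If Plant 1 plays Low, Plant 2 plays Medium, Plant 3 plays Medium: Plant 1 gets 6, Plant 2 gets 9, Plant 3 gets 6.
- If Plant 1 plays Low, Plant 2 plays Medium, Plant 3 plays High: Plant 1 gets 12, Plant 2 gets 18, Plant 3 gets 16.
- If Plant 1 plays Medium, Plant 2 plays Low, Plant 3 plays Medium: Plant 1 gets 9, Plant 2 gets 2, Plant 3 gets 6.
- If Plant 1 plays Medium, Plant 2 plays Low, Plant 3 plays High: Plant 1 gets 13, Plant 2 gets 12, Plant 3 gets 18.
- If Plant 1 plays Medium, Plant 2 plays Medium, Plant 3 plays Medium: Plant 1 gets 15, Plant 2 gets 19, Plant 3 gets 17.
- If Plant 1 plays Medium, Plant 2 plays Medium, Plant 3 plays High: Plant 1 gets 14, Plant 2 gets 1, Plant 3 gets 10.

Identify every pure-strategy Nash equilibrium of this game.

Pure-strategy Nash equilibria: (Low, Low, Medium), (Medium, Medium, Medium)

Plant 1 against (Low, Medium): payoffs 20, 9 → best response Low.
Plant 1 against (Low, High): payoffs 16, 13 → best response Low.
Plant 1 against (Medium, Medium): payoffs 6, 15 → best response Medium.
Plant 1 against (Medium, High): payoffs 12, 14 → best response Medium.
Plant 2 against (Low, Medium): payoffs 17, 9 → best response Low.
Plant 2 against (Low, High): payoffs 12, 18 → best response Medium.
Plant 2 against (Medium, Medium): payoffs 2, 19 → best response Medium.
Plant 2 against (Medium, High): payoffs 12, 1 → best response Low.
Plant 3 against (Low, Low): payoffs 13, 3 → best response Medium.
Plant 3 against (Low, Medium): payoffs 6, 16 → best response High.
Plant 3 against (Medium, Low): payoffs 6, 18 → best response High.
Plant 3 against (Medium, Medium): payoffs 17, 10 → best response Medium.
Mutual best responses: (Low, Low, Medium); (Medium, Medium, Medium).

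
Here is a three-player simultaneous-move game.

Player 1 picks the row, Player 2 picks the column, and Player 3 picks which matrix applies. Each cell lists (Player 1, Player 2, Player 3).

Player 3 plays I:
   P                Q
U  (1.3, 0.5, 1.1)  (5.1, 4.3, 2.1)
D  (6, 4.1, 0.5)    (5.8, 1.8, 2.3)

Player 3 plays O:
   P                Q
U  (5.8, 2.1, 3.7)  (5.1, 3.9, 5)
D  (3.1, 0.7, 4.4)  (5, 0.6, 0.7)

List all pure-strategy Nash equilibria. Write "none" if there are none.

(U, Q, O)

Player 1 against (P, I): payoffs 1.3, 6 → best response D.
Player 1 against (P, O): payoffs 5.8, 3.1 → best response U.
Player 1 against (Q, I): payoffs 5.1, 5.8 → best response D.
Player 1 against (Q, O): payoffs 5.1, 5 → best response U.
Player 2 against (U, I): payoffs 0.5, 4.3 → best response Q.
Player 2 against (U, O): payoffs 2.1, 3.9 → best response Q.
Player 2 against (D, I): payoffs 4.1, 1.8 → best response P.
Player 2 against (D, O): payoffs 0.7, 0.6 → best response P.
Player 3 against (U, P): payoffs 1.1, 3.7 → best response O.
Player 3 against (U, Q): payoffs 2.1, 5 → best response O.
Player 3 against (D, P): payoffs 0.5, 4.4 → best response O.
Player 3 against (D, Q): payoffs 2.3, 0.7 → best response I.
Mutual best responses: (U, Q, O).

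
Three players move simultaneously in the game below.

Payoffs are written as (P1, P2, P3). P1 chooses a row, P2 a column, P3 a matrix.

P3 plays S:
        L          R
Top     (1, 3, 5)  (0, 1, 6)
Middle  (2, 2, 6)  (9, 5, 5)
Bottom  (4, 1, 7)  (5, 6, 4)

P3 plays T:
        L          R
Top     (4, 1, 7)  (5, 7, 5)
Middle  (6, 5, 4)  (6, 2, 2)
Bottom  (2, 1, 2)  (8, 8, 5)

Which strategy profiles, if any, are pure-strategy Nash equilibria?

(Top, L, S): P1 can switch to Middle (1 → 2). Not NE.
(Top, L, T): P1 can switch to Middle (4 → 6). Not NE.
(Top, R, S): P1 can switch to Middle (0 → 9). Not NE.
(Top, R, T): P1 can switch to Middle (5 → 6). Not NE.
(Middle, L, S): P1 can switch to Bottom (2 → 4). Not NE.
(Middle, L, T): P3 can switch to S (4 → 6). Not NE.
(Middle, R, S): P1 gets 9, best alternative 5; P2 gets 5, best alternative 2; P3 gets 5, best alternative 2. No profitable deviation — NE.
(Middle, R, T): P1 can switch to Bottom (6 → 8). Not NE.
(Bottom, L, S): P2 can switch to R (1 → 6). Not NE.
(Bottom, L, T): P1 can switch to Top (2 → 4). Not NE.
(Bottom, R, S): P1 can switch to Middle (5 → 9). Not NE.
(Bottom, R, T): P1 gets 8, best alternative 6; P2 gets 8, best alternative 1; P3 gets 5, best alternative 4. No profitable deviation — NE.

Pure-strategy Nash equilibria: (Middle, R, S), (Bottom, R, T)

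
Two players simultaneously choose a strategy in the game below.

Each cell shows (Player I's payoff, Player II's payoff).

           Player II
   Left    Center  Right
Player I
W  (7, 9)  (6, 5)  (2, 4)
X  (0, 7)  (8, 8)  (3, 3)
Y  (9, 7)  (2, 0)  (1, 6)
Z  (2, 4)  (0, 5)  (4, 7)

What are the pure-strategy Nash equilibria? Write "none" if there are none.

(X, Center), (Y, Left), (Z, Right)

For each player, find the best response to each opponent profile; mutual best responses are the pure NE.
Player I against Left: payoffs 7, 0, 9, 2 → best response Y.
Player I against Center: payoffs 6, 8, 2, 0 → best response X.
Player I against Right: payoffs 2, 3, 1, 4 → best response Z.
Player II against W: payoffs 9, 5, 4 → best response Left.
Player II against X: payoffs 7, 8, 3 → best response Center.
Player II against Y: payoffs 7, 0, 6 → best response Left.
Player II against Z: payoffs 4, 5, 7 → best response Right.
Mutual best responses: (X, Center); (Y, Left); (Z, Right).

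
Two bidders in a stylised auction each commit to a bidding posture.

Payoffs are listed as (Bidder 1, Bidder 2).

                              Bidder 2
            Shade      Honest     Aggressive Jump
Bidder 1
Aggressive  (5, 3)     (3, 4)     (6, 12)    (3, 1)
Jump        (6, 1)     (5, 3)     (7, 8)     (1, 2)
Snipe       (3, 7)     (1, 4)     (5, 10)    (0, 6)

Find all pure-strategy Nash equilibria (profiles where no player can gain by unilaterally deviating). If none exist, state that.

The unique pure-strategy Nash equilibrium is (Jump, Aggressive).

(Aggressive, Shade): Bidder 1 can switch to Jump (5 → 6). Not NE.
(Aggressive, Honest): Bidder 1 can switch to Jump (3 → 5). Not NE.
(Aggressive, Aggressive): Bidder 1 can switch to Jump (6 → 7). Not NE.
(Aggressive, Jump): Bidder 2 can switch to Shade (1 → 3). Not NE.
(Jump, Shade): Bidder 2 can switch to Honest (1 → 3). Not NE.
(Jump, Honest): Bidder 2 can switch to Aggressive (3 → 8). Not NE.
(Jump, Aggressive): Bidder 1 gets 7, best alternative 6; Bidder 2 gets 8, best alternative 3. No profitable deviation — NE.
(The remaining 5 profiles each have a profitable deviation by the same check.)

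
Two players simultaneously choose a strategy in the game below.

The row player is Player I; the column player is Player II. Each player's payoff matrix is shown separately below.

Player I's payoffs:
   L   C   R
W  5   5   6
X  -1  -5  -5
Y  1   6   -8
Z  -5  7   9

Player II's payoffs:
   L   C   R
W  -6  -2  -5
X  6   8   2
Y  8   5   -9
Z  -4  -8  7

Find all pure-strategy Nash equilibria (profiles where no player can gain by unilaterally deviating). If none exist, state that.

Pure NE: (Z, R)

Mark each player's best response to every combination of opponents' strategies; a profile where every player is best-responding is a pure Nash equilibrium.
Player I against L: payoffs 5, -1, 1, -5 → best response W.
Player I against C: payoffs 5, -5, 6, 7 → best response Z.
Player I against R: payoffs 6, -5, -8, 9 → best response Z.
Player II against W: payoffs -6, -2, -5 → best response C.
Player II against X: payoffs 6, 8, 2 → best response C.
Player II against Y: payoffs 8, 5, -9 → best response L.
Player II against Z: payoffs -4, -8, 7 → best response R.
Mutual best responses: (Z, R).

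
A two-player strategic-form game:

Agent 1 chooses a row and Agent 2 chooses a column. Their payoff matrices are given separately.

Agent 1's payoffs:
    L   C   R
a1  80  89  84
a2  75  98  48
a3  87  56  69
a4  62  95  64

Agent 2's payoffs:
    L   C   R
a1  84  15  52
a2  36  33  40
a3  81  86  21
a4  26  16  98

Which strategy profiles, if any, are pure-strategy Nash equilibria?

Agent 1 against L: payoffs 80, 75, 87, 62 → best response a3.
Agent 1 against C: payoffs 89, 98, 56, 95 → best response a2.
Agent 1 against R: payoffs 84, 48, 69, 64 → best response a1.
Agent 2 against a1: payoffs 84, 15, 52 → best response L.
Agent 2 against a2: payoffs 36, 33, 40 → best response R.
Agent 2 against a3: payoffs 81, 86, 21 → best response C.
Agent 2 against a4: payoffs 26, 16, 98 → best response R.
No profile is a mutual best response for all players.

There is no pure-strategy Nash equilibrium.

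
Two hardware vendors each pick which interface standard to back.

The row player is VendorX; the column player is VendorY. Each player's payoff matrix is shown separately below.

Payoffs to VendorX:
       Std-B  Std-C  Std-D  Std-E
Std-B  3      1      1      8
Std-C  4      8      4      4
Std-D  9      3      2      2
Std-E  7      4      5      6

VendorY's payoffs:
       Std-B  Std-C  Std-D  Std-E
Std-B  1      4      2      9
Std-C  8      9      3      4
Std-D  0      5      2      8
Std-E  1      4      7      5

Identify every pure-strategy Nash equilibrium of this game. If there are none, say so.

The pure Nash equilibria are (Std-B, Std-E), (Std-C, Std-C), (Std-E, Std-D).

(Std-B, Std-B): VendorX can switch to Std-C (3 → 4). Not NE.
(Std-B, Std-C): VendorX can switch to Std-C (1 → 8). Not NE.
(Std-B, Std-D): VendorX can switch to Std-C (1 → 4). Not NE.
(Std-B, Std-E): VendorX gets 8, best alternative 6; VendorY gets 9, best alternative 4. No profitable deviation — NE.
(Std-C, Std-B): VendorX can switch to Std-D (4 → 9). Not NE.
(Std-C, Std-C): VendorX gets 8, best alternative 4; VendorY gets 9, best alternative 8. No profitable deviation — NE.
(Std-C, Std-D): VendorX can switch to Std-E (4 → 5). Not NE.
(Std-C, Std-E): VendorX can switch to Std-B (4 → 8). Not NE.
(Std-D, Std-B): VendorY can switch to Std-C (0 → 5). Not NE.
(Std-D, Std-C): VendorX can switch to Std-C (3 → 8). Not NE.
(Std-D, Std-D): VendorX can switch to Std-C (2 → 4). Not NE.
(Std-D, Std-E): VendorX can switch to Std-B (2 → 8). Not NE.
(Std-E, Std-B): VendorX can switch to Std-D (7 → 9). Not NE.
(Std-E, Std-C): VendorX can switch to Std-C (4 → 8). Not NE.
(Std-E, Std-D): VendorX gets 5, best alternative 4; VendorY gets 7, best alternative 5. No profitable deviation — NE.
(The remaining 1 profile has a profitable deviation by the same check.)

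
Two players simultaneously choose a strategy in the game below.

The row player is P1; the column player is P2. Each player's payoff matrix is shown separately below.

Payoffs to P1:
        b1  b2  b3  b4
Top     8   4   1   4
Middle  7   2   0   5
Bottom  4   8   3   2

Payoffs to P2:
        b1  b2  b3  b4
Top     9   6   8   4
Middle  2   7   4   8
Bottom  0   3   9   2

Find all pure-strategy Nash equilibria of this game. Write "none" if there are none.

Pure-strategy Nash equilibria: (Top, b1) and (Middle, b4) and (Bottom, b3)

For each player, find the best response to each opponent profile; mutual best responses are the pure NE.
P1 against b1: payoffs 8, 7, 4 → best response Top.
P1 against b2: payoffs 4, 2, 8 → best response Bottom.
P1 against b3: payoffs 1, 0, 3 → best response Bottom.
P1 against b4: payoffs 4, 5, 2 → best response Middle.
P2 against Top: payoffs 9, 6, 8, 4 → best response b1.
P2 against Middle: payoffs 2, 7, 4, 8 → best response b4.
P2 against Bottom: payoffs 0, 3, 9, 2 → best response b3.
Mutual best responses: (Top, b1); (Middle, b4); (Bottom, b3).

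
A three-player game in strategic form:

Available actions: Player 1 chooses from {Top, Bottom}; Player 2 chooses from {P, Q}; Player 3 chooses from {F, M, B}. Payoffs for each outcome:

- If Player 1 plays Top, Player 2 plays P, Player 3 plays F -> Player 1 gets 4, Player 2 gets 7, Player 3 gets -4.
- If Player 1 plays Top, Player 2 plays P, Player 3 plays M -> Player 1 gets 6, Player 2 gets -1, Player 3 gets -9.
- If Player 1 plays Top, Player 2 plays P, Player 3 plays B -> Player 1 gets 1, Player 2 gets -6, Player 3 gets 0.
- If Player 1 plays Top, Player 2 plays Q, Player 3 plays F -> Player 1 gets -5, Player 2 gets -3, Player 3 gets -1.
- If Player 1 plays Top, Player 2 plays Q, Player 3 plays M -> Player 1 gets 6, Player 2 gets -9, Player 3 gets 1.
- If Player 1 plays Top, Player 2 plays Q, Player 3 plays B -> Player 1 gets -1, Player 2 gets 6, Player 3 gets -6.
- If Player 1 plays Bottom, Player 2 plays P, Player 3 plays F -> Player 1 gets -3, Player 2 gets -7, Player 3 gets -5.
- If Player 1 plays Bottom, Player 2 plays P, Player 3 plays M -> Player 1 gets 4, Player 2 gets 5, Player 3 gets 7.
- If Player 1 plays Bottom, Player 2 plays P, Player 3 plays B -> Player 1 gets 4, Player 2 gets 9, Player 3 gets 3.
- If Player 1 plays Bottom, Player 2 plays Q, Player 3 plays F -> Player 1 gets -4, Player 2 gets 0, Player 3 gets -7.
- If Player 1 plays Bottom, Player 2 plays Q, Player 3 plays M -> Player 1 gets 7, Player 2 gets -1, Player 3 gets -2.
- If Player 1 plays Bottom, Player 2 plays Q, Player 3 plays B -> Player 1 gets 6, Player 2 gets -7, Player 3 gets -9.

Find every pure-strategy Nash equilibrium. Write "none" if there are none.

Mark each player's best response to every combination of opponents' strategies; a profile where every player is best-responding is a pure Nash equilibrium.
Player 1 against (P, F): payoffs 4, -3 → best response Top.
Player 1 against (P, M): payoffs 6, 4 → best response Top.
Player 1 against (P, B): payoffs 1, 4 → best response Bottom.
Player 1 against (Q, F): payoffs -5, -4 → best response Bottom.
Player 1 against (Q, M): payoffs 6, 7 → best response Bottom.
Player 1 against (Q, B): payoffs -1, 6 → best response Bottom.
Player 2 against (Top, F): payoffs 7, -3 → best response P.
Player 2 against (Top, M): payoffs -1, -9 → best response P.
Player 2 against (Top, B): payoffs -6, 6 → best response Q.
Player 2 against (Bottom, F): payoffs -7, 0 → best response Q.
Player 2 against (Bottom, M): payoffs 5, -1 → best response P.
Player 2 against (Bottom, B): payoffs 9, -7 → best response P.
Player 3 against (Top, P): payoffs -4, -9, 0 → best response B.
Player 3 against (Top, Q): payoffs -1, 1, -6 → best response M.
Player 3 against (Bottom, P): payoffs -5, 7, 3 → best response M.
Player 3 against (Bottom, Q): payoffs -7, -2, -9 → best response M.
No profile is a mutual best response for all players.

none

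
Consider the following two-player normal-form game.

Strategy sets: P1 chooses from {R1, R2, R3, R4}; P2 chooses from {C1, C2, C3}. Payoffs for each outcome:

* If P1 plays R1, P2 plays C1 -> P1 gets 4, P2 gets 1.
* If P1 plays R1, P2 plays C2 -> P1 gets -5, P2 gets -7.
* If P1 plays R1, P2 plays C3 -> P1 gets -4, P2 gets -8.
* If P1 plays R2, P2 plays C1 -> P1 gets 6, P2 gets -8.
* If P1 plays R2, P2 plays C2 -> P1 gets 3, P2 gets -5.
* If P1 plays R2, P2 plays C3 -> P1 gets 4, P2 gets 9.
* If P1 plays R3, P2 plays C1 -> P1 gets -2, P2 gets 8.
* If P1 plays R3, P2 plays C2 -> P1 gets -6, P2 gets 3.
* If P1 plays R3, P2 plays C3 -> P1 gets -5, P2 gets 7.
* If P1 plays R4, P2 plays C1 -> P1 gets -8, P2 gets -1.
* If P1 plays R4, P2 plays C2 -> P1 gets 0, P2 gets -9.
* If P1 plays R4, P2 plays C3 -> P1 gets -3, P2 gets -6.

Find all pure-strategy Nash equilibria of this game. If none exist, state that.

P1 against C1: payoffs 4, 6, -2, -8 → best response R2.
P1 against C2: payoffs -5, 3, -6, 0 → best response R2.
P1 against C3: payoffs -4, 4, -5, -3 → best response R2.
P2 against R1: payoffs 1, -7, -8 → best response C1.
P2 against R2: payoffs -8, -5, 9 → best response C3.
P2 against R3: payoffs 8, 3, 7 → best response C1.
P2 against R4: payoffs -1, -9, -6 → best response C1.
Mutual best responses: (R2, C3).

The unique pure-strategy Nash equilibrium is (R2, C3).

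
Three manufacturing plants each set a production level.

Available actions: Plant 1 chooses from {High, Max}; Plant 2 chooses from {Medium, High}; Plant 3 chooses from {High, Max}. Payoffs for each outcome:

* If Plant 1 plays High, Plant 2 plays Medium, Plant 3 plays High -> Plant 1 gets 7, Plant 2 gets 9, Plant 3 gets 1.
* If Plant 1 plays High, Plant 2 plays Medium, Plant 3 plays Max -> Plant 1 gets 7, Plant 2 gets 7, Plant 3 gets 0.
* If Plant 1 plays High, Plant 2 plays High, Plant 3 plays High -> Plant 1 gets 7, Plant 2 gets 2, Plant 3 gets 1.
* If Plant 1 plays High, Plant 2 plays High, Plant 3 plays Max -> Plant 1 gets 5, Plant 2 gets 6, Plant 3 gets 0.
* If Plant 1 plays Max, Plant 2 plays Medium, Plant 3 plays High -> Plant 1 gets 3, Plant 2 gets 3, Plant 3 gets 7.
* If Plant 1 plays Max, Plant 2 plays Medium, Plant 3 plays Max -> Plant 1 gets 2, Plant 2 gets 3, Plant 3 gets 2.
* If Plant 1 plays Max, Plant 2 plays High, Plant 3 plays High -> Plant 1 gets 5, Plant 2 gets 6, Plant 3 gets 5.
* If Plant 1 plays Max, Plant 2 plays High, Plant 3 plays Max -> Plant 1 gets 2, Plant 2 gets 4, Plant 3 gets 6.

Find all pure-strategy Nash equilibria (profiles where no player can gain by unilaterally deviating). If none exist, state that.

(High, Medium, High)

For each player, find the best response to each opponent profile; mutual best responses are the pure NE.
Plant 1 against (Medium, High): payoffs 7, 3 → best response High.
Plant 1 against (Medium, Max): payoffs 7, 2 → best response High.
Plant 1 against (High, High): payoffs 7, 5 → best response High.
Plant 1 against (High, Max): payoffs 5, 2 → best response High.
Plant 2 against (High, High): payoffs 9, 2 → best response Medium.
Plant 2 against (High, Max): payoffs 7, 6 → best response Medium.
Plant 2 against (Max, High): payoffs 3, 6 → best response High.
Plant 2 against (Max, Max): payoffs 3, 4 → best response High.
Plant 3 against (High, Medium): payoffs 1, 0 → best response High.
Plant 3 against (High, High): payoffs 1, 0 → best response High.
Plant 3 against (Max, Medium): payoffs 7, 2 → best response High.
Plant 3 against (Max, High): payoffs 5, 6 → best response Max.
Mutual best responses: (High, Medium, High).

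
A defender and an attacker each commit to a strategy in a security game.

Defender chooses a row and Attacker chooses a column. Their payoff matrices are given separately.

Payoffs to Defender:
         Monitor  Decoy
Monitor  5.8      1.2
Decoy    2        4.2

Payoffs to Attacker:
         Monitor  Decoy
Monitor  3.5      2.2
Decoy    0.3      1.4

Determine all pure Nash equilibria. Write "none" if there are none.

Defender against Monitor: payoffs 5.8, 2 → best response Monitor.
Defender against Decoy: payoffs 1.2, 4.2 → best response Decoy.
Attacker against Monitor: payoffs 3.5, 2.2 → best response Monitor.
Attacker against Decoy: payoffs 0.3, 1.4 → best response Decoy.
Mutual best responses: (Monitor, Monitor); (Decoy, Decoy).

Pure-strategy Nash equilibria: (Monitor, Monitor); (Decoy, Decoy)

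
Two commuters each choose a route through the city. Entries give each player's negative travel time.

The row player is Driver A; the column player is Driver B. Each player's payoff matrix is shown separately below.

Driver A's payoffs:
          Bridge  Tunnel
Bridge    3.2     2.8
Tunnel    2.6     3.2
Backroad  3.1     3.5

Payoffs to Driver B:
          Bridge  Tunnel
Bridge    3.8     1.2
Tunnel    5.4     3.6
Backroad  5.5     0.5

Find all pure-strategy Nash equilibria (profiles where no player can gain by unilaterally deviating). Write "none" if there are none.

(Bridge, Bridge): Driver A gets 3.2, best alternative 3.1; Driver B gets 3.8, best alternative 1.2. No profitable deviation — NE.
(Bridge, Tunnel): Driver A can switch to Tunnel (2.8 → 3.2). Not NE.
(Tunnel, Bridge): Driver A can switch to Bridge (2.6 → 3.2). Not NE.
(Tunnel, Tunnel): Driver A can switch to Backroad (3.2 → 3.5). Not NE.
(Backroad, Bridge): Driver A can switch to Bridge (3.1 → 3.2). Not NE.
(Backroad, Tunnel): Driver B can switch to Bridge (0.5 → 5.5). Not NE.

Pure NE: (Bridge, Bridge)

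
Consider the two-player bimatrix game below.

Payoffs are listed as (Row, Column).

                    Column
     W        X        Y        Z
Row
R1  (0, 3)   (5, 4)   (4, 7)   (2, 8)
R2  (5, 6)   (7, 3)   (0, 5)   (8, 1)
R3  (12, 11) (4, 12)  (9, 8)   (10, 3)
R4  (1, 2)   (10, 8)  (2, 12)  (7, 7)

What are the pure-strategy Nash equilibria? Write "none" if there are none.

There is no pure-strategy Nash equilibrium.

(R1, W): Row can switch to R2 (0 → 5). Not NE.
(R1, X): Row can switch to R2 (5 → 7). Not NE.
(R1, Y): Row can switch to R3 (4 → 9). Not NE.
(R1, Z): Row can switch to R2 (2 → 8). Not NE.
(R2, W): Row can switch to R3 (5 → 12). Not NE.
(R2, X): Row can switch to R4 (7 → 10). Not NE.
(R2, Y): Row can switch to R1 (0 → 4). Not NE.
(R2, Z): Row can switch to R3 (8 → 10). Not NE.
(R3, W): Column can switch to X (11 → 12). Not NE.
(R3, X): Row can switch to R1 (4 → 5). Not NE.
(R3, Y): Column can switch to W (8 → 11). Not NE.
(R3, Z): Column can switch to W (3 → 11). Not NE.
(The remaining 4 profiles each have a profitable deviation by the same check.)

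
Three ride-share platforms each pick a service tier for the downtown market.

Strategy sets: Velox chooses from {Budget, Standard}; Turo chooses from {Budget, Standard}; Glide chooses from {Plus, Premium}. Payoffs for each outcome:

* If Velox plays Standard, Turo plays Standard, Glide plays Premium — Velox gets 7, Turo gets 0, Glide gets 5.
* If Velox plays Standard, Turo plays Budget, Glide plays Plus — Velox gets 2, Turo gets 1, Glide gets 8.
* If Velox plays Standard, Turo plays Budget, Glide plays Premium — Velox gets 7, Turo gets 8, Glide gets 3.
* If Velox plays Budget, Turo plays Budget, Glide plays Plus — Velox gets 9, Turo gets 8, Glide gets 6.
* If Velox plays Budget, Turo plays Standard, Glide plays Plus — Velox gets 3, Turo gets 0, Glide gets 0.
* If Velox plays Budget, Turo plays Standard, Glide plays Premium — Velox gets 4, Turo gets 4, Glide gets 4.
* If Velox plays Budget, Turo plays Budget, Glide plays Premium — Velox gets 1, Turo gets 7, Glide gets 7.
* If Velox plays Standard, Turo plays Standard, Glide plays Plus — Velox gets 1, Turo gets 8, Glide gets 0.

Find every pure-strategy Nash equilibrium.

none

For each strategy profile, look for a profitable unilateral deviation.
(Budget, Budget, Plus): Glide can switch to Premium (6 → 7). Not NE.
(Budget, Budget, Premium): Velox can switch to Standard (1 → 7). Not NE.
(Budget, Standard, Plus): Turo can switch to Budget (0 → 8). Not NE.
(Budget, Standard, Premium): Velox can switch to Standard (4 → 7). Not NE.
(Standard, Budget, Plus): Velox can switch to Budget (2 → 9). Not NE.
(Standard, Budget, Premium): Glide can switch to Plus (3 → 8). Not NE.
(Standard, Standard, Plus): Velox can switch to Budget (1 → 3). Not NE.
(Standard, Standard, Premium): Turo can switch to Budget (0 → 8). Not NE.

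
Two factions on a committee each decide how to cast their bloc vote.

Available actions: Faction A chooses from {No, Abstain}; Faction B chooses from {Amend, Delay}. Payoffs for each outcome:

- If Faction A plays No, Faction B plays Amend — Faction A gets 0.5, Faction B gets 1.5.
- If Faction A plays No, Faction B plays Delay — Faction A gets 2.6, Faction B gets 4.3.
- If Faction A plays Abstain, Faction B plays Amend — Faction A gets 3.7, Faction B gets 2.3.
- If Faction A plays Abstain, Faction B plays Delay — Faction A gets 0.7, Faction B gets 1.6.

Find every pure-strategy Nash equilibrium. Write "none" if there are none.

The pure Nash equilibria are (No, Delay); (Abstain, Amend).

Faction A against Amend: payoffs 0.5, 3.7 → best response Abstain.
Faction A against Delay: payoffs 2.6, 0.7 → best response No.
Faction B against No: payoffs 1.5, 4.3 → best response Delay.
Faction B against Abstain: payoffs 2.3, 1.6 → best response Amend.
Mutual best responses: (No, Delay); (Abstain, Amend).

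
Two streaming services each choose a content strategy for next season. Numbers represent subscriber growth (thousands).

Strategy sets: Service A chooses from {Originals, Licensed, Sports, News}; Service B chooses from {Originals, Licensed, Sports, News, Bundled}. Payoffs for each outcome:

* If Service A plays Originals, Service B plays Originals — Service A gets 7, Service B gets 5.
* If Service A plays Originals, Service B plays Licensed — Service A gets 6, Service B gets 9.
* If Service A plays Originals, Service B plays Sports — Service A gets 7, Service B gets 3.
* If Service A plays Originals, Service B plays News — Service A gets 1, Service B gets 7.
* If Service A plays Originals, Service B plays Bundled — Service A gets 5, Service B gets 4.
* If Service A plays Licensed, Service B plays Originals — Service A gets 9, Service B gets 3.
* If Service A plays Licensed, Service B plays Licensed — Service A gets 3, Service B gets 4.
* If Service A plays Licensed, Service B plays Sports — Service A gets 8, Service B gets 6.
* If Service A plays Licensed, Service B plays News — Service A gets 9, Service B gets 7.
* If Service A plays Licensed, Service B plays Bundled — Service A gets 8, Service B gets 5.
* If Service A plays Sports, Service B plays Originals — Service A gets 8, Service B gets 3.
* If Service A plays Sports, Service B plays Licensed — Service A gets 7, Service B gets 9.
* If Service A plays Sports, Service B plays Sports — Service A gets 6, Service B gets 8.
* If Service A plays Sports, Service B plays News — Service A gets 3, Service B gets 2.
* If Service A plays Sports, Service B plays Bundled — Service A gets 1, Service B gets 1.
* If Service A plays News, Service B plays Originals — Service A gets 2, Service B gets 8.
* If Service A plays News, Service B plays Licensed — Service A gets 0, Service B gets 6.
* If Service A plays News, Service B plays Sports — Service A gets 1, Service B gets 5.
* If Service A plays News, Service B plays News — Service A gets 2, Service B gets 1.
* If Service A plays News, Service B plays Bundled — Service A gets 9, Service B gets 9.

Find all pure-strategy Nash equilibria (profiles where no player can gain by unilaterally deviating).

(Licensed, News); (Sports, Licensed); (News, Bundled)

For each strategy profile, look for a profitable unilateral deviation.
(Originals, Originals): Service A can switch to Licensed (7 → 9). Not NE.
(Originals, Licensed): Service A can switch to Sports (6 → 7). Not NE.
(Originals, Sports): Service A can switch to Licensed (7 → 8). Not NE.
(Originals, News): Service A can switch to Licensed (1 → 9). Not NE.
(Originals, Bundled): Service A can switch to Licensed (5 → 8). Not NE.
(Licensed, Originals): Service B can switch to Licensed (3 → 4). Not NE.
(Licensed, Licensed): Service A can switch to Originals (3 → 6). Not NE.
(Licensed, Sports): Service B can switch to News (6 → 7). Not NE.
(Licensed, News): Service A gets 9, best alternative 3; Service B gets 7, best alternative 6. No profitable deviation — NE.
(Sports, Licensed): Service A gets 7, best alternative 6; Service B gets 9, best alternative 8. No profitable deviation — NE.
(News, Bundled): Service A gets 9, best alternative 8; Service B gets 9, best alternative 8. No profitable deviation — NE.
(The remaining 9 profiles each have a profitable deviation by the same check.)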